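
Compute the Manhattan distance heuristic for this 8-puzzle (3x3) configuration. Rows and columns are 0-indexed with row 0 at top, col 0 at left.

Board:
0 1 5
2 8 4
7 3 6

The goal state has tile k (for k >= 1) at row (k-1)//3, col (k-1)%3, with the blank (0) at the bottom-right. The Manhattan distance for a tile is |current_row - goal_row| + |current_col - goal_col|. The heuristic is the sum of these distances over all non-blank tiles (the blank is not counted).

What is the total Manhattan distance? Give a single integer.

Answer: 12

Derivation:
Tile 1: (0,1)->(0,0) = 1
Tile 5: (0,2)->(1,1) = 2
Tile 2: (1,0)->(0,1) = 2
Tile 8: (1,1)->(2,1) = 1
Tile 4: (1,2)->(1,0) = 2
Tile 7: (2,0)->(2,0) = 0
Tile 3: (2,1)->(0,2) = 3
Tile 6: (2,2)->(1,2) = 1
Sum: 1 + 2 + 2 + 1 + 2 + 0 + 3 + 1 = 12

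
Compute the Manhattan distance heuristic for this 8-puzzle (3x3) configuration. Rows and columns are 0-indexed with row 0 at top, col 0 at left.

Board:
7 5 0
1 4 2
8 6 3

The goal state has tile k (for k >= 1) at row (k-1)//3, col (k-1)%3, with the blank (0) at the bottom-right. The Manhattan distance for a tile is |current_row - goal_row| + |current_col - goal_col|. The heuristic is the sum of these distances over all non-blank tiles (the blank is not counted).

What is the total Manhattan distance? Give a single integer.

Answer: 12

Derivation:
Tile 7: (0,0)->(2,0) = 2
Tile 5: (0,1)->(1,1) = 1
Tile 1: (1,0)->(0,0) = 1
Tile 4: (1,1)->(1,0) = 1
Tile 2: (1,2)->(0,1) = 2
Tile 8: (2,0)->(2,1) = 1
Tile 6: (2,1)->(1,2) = 2
Tile 3: (2,2)->(0,2) = 2
Sum: 2 + 1 + 1 + 1 + 2 + 1 + 2 + 2 = 12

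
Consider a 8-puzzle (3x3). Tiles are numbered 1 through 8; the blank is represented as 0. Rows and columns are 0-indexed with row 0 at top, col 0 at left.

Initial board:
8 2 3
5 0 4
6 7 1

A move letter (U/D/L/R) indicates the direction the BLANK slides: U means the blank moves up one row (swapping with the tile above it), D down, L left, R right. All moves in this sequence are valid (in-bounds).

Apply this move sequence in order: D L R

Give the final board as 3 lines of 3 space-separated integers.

Answer: 8 2 3
5 7 4
6 0 1

Derivation:
After move 1 (D):
8 2 3
5 7 4
6 0 1

After move 2 (L):
8 2 3
5 7 4
0 6 1

After move 3 (R):
8 2 3
5 7 4
6 0 1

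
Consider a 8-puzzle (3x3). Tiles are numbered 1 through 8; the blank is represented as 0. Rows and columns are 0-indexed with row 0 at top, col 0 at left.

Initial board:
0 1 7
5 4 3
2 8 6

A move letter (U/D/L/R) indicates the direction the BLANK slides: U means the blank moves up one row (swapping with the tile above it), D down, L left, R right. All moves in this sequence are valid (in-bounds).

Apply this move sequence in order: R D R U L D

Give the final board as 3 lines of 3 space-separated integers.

After move 1 (R):
1 0 7
5 4 3
2 8 6

After move 2 (D):
1 4 7
5 0 3
2 8 6

After move 3 (R):
1 4 7
5 3 0
2 8 6

After move 4 (U):
1 4 0
5 3 7
2 8 6

After move 5 (L):
1 0 4
5 3 7
2 8 6

After move 6 (D):
1 3 4
5 0 7
2 8 6

Answer: 1 3 4
5 0 7
2 8 6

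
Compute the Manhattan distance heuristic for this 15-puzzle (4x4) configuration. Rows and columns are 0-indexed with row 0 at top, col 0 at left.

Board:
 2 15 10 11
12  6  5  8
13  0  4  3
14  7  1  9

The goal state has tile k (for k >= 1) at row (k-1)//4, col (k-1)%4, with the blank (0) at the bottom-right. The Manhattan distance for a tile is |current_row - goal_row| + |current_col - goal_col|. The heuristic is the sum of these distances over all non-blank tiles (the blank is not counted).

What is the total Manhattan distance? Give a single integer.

Tile 2: (0,0)->(0,1) = 1
Tile 15: (0,1)->(3,2) = 4
Tile 10: (0,2)->(2,1) = 3
Tile 11: (0,3)->(2,2) = 3
Tile 12: (1,0)->(2,3) = 4
Tile 6: (1,1)->(1,1) = 0
Tile 5: (1,2)->(1,0) = 2
Tile 8: (1,3)->(1,3) = 0
Tile 13: (2,0)->(3,0) = 1
Tile 4: (2,2)->(0,3) = 3
Tile 3: (2,3)->(0,2) = 3
Tile 14: (3,0)->(3,1) = 1
Tile 7: (3,1)->(1,2) = 3
Tile 1: (3,2)->(0,0) = 5
Tile 9: (3,3)->(2,0) = 4
Sum: 1 + 4 + 3 + 3 + 4 + 0 + 2 + 0 + 1 + 3 + 3 + 1 + 3 + 5 + 4 = 37

Answer: 37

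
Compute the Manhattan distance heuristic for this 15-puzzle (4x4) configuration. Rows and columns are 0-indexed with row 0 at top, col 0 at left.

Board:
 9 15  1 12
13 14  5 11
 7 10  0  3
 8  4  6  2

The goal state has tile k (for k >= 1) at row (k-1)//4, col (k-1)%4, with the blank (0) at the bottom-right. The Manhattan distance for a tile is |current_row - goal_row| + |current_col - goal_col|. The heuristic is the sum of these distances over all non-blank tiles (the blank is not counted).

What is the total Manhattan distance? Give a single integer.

Tile 9: (0,0)->(2,0) = 2
Tile 15: (0,1)->(3,2) = 4
Tile 1: (0,2)->(0,0) = 2
Tile 12: (0,3)->(2,3) = 2
Tile 13: (1,0)->(3,0) = 2
Tile 14: (1,1)->(3,1) = 2
Tile 5: (1,2)->(1,0) = 2
Tile 11: (1,3)->(2,2) = 2
Tile 7: (2,0)->(1,2) = 3
Tile 10: (2,1)->(2,1) = 0
Tile 3: (2,3)->(0,2) = 3
Tile 8: (3,0)->(1,3) = 5
Tile 4: (3,1)->(0,3) = 5
Tile 6: (3,2)->(1,1) = 3
Tile 2: (3,3)->(0,1) = 5
Sum: 2 + 4 + 2 + 2 + 2 + 2 + 2 + 2 + 3 + 0 + 3 + 5 + 5 + 3 + 5 = 42

Answer: 42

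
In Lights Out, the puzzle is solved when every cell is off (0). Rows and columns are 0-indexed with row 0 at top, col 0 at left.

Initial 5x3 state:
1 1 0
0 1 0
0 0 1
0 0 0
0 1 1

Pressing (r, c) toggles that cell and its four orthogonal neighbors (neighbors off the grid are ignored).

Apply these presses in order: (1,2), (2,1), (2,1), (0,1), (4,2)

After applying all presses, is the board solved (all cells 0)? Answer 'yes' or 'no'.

After press 1 at (1,2):
1 1 1
0 0 1
0 0 0
0 0 0
0 1 1

After press 2 at (2,1):
1 1 1
0 1 1
1 1 1
0 1 0
0 1 1

After press 3 at (2,1):
1 1 1
0 0 1
0 0 0
0 0 0
0 1 1

After press 4 at (0,1):
0 0 0
0 1 1
0 0 0
0 0 0
0 1 1

After press 5 at (4,2):
0 0 0
0 1 1
0 0 0
0 0 1
0 0 0

Lights still on: 3

Answer: no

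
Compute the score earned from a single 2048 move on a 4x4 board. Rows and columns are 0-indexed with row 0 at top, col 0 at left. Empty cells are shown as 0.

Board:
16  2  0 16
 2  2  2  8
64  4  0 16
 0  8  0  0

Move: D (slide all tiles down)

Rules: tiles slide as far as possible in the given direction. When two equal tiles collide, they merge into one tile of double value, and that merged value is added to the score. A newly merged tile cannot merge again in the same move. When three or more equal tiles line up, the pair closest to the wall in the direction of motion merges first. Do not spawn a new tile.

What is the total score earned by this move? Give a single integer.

Slide down:
col 0: [16, 2, 64, 0] -> [0, 16, 2, 64]  score +0 (running 0)
col 1: [2, 2, 4, 8] -> [0, 4, 4, 8]  score +4 (running 4)
col 2: [0, 2, 0, 0] -> [0, 0, 0, 2]  score +0 (running 4)
col 3: [16, 8, 16, 0] -> [0, 16, 8, 16]  score +0 (running 4)
Board after move:
 0  0  0  0
16  4  0 16
 2  4  0  8
64  8  2 16

Answer: 4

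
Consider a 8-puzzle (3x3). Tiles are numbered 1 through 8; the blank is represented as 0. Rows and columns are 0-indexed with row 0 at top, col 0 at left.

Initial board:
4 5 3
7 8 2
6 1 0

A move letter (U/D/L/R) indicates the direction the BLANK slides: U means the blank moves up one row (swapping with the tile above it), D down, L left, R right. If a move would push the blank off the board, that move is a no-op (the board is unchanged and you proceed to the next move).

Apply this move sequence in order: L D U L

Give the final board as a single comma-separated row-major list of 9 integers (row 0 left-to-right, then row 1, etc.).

Answer: 4, 5, 3, 0, 7, 2, 6, 8, 1

Derivation:
After move 1 (L):
4 5 3
7 8 2
6 0 1

After move 2 (D):
4 5 3
7 8 2
6 0 1

After move 3 (U):
4 5 3
7 0 2
6 8 1

After move 4 (L):
4 5 3
0 7 2
6 8 1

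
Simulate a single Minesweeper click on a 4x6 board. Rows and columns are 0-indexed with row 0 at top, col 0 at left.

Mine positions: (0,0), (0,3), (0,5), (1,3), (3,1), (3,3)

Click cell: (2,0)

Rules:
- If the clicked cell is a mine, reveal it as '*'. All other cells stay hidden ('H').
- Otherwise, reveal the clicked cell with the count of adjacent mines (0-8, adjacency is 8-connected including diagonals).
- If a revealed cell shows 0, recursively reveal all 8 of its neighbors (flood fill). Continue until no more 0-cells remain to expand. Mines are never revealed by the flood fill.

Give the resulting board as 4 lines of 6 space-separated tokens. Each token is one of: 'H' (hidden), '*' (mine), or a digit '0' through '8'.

H H H H H H
H H H H H H
1 H H H H H
H H H H H H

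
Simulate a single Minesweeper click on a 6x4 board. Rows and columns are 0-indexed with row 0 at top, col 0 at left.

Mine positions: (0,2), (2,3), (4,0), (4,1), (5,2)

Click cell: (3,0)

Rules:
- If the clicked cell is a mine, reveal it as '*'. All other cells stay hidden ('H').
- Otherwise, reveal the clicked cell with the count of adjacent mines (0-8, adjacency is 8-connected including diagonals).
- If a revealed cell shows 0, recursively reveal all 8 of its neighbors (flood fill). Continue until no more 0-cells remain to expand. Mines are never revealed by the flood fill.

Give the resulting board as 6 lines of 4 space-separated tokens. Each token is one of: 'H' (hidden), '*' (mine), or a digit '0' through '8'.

H H H H
H H H H
H H H H
2 H H H
H H H H
H H H H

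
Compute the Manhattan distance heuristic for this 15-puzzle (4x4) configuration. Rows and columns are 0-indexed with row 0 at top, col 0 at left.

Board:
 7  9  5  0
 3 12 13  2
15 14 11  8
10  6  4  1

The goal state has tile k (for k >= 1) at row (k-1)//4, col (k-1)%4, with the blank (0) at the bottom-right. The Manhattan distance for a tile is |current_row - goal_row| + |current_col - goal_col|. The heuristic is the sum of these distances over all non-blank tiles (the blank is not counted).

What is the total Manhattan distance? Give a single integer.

Answer: 41

Derivation:
Tile 7: (0,0)->(1,2) = 3
Tile 9: (0,1)->(2,0) = 3
Tile 5: (0,2)->(1,0) = 3
Tile 3: (1,0)->(0,2) = 3
Tile 12: (1,1)->(2,3) = 3
Tile 13: (1,2)->(3,0) = 4
Tile 2: (1,3)->(0,1) = 3
Tile 15: (2,0)->(3,2) = 3
Tile 14: (2,1)->(3,1) = 1
Tile 11: (2,2)->(2,2) = 0
Tile 8: (2,3)->(1,3) = 1
Tile 10: (3,0)->(2,1) = 2
Tile 6: (3,1)->(1,1) = 2
Tile 4: (3,2)->(0,3) = 4
Tile 1: (3,3)->(0,0) = 6
Sum: 3 + 3 + 3 + 3 + 3 + 4 + 3 + 3 + 1 + 0 + 1 + 2 + 2 + 4 + 6 = 41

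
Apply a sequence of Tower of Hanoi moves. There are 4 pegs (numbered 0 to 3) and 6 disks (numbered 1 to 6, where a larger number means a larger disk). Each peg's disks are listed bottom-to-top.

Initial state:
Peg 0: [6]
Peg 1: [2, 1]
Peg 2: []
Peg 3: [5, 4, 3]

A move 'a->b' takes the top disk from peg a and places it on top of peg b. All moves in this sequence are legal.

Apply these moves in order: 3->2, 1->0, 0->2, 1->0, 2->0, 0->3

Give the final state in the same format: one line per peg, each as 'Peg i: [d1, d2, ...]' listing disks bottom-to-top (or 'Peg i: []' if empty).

After move 1 (3->2):
Peg 0: [6]
Peg 1: [2, 1]
Peg 2: [3]
Peg 3: [5, 4]

After move 2 (1->0):
Peg 0: [6, 1]
Peg 1: [2]
Peg 2: [3]
Peg 3: [5, 4]

After move 3 (0->2):
Peg 0: [6]
Peg 1: [2]
Peg 2: [3, 1]
Peg 3: [5, 4]

After move 4 (1->0):
Peg 0: [6, 2]
Peg 1: []
Peg 2: [3, 1]
Peg 3: [5, 4]

After move 5 (2->0):
Peg 0: [6, 2, 1]
Peg 1: []
Peg 2: [3]
Peg 3: [5, 4]

After move 6 (0->3):
Peg 0: [6, 2]
Peg 1: []
Peg 2: [3]
Peg 3: [5, 4, 1]

Answer: Peg 0: [6, 2]
Peg 1: []
Peg 2: [3]
Peg 3: [5, 4, 1]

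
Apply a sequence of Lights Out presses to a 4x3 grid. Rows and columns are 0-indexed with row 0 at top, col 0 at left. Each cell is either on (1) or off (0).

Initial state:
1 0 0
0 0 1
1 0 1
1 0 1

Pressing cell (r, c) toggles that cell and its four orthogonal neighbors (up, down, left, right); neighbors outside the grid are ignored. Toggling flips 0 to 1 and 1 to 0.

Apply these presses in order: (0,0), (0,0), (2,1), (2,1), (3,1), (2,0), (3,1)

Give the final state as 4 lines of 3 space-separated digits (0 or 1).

After press 1 at (0,0):
0 1 0
1 0 1
1 0 1
1 0 1

After press 2 at (0,0):
1 0 0
0 0 1
1 0 1
1 0 1

After press 3 at (2,1):
1 0 0
0 1 1
0 1 0
1 1 1

After press 4 at (2,1):
1 0 0
0 0 1
1 0 1
1 0 1

After press 5 at (3,1):
1 0 0
0 0 1
1 1 1
0 1 0

After press 6 at (2,0):
1 0 0
1 0 1
0 0 1
1 1 0

After press 7 at (3,1):
1 0 0
1 0 1
0 1 1
0 0 1

Answer: 1 0 0
1 0 1
0 1 1
0 0 1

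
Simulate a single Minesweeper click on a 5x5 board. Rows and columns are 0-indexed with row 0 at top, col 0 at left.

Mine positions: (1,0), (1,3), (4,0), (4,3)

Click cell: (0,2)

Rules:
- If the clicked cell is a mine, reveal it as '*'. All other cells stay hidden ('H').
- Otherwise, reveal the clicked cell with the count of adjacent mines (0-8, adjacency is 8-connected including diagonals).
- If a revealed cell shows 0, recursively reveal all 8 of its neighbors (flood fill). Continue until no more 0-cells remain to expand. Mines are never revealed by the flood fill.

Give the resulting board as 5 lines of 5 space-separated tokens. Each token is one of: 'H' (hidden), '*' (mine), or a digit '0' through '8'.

H H 1 H H
H H H H H
H H H H H
H H H H H
H H H H H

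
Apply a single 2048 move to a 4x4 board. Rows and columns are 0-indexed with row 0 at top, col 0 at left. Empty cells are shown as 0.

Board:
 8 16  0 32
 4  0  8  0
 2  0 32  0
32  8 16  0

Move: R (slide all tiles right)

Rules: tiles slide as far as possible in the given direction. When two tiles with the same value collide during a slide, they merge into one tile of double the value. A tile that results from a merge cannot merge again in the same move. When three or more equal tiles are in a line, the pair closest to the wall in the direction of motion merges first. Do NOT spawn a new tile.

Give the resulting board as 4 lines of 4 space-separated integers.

Slide right:
row 0: [8, 16, 0, 32] -> [0, 8, 16, 32]
row 1: [4, 0, 8, 0] -> [0, 0, 4, 8]
row 2: [2, 0, 32, 0] -> [0, 0, 2, 32]
row 3: [32, 8, 16, 0] -> [0, 32, 8, 16]

Answer:  0  8 16 32
 0  0  4  8
 0  0  2 32
 0 32  8 16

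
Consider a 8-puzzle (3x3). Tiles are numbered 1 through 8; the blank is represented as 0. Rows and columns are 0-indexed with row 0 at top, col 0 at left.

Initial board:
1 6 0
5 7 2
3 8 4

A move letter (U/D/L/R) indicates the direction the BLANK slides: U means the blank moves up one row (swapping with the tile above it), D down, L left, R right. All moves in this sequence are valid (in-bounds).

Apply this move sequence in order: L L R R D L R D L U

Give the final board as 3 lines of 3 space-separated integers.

Answer: 1 6 2
5 0 4
3 7 8

Derivation:
After move 1 (L):
1 0 6
5 7 2
3 8 4

After move 2 (L):
0 1 6
5 7 2
3 8 4

After move 3 (R):
1 0 6
5 7 2
3 8 4

After move 4 (R):
1 6 0
5 7 2
3 8 4

After move 5 (D):
1 6 2
5 7 0
3 8 4

After move 6 (L):
1 6 2
5 0 7
3 8 4

After move 7 (R):
1 6 2
5 7 0
3 8 4

After move 8 (D):
1 6 2
5 7 4
3 8 0

After move 9 (L):
1 6 2
5 7 4
3 0 8

After move 10 (U):
1 6 2
5 0 4
3 7 8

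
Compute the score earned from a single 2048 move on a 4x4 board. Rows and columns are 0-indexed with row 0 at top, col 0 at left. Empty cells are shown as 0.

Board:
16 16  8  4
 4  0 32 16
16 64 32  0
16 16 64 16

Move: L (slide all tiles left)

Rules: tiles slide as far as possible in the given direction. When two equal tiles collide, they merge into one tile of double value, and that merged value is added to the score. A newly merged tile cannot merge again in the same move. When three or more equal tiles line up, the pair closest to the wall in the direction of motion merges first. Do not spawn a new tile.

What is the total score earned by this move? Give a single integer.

Answer: 64

Derivation:
Slide left:
row 0: [16, 16, 8, 4] -> [32, 8, 4, 0]  score +32 (running 32)
row 1: [4, 0, 32, 16] -> [4, 32, 16, 0]  score +0 (running 32)
row 2: [16, 64, 32, 0] -> [16, 64, 32, 0]  score +0 (running 32)
row 3: [16, 16, 64, 16] -> [32, 64, 16, 0]  score +32 (running 64)
Board after move:
32  8  4  0
 4 32 16  0
16 64 32  0
32 64 16  0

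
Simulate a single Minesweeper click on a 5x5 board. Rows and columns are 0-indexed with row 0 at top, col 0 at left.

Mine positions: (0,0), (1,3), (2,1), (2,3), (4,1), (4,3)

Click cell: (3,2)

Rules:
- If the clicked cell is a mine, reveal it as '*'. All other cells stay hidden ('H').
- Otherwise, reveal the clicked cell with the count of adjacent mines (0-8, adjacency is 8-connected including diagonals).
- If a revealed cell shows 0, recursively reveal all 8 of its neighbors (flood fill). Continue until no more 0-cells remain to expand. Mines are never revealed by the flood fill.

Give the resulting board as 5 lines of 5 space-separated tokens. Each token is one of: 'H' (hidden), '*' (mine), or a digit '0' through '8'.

H H H H H
H H H H H
H H H H H
H H 4 H H
H H H H H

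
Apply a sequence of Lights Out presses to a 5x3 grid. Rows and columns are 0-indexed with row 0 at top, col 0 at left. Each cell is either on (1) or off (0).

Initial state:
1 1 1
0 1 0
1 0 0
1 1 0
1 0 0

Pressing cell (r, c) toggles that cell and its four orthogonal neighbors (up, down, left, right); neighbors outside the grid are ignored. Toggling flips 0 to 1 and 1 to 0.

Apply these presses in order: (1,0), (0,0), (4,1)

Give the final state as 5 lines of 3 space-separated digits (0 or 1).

After press 1 at (1,0):
0 1 1
1 0 0
0 0 0
1 1 0
1 0 0

After press 2 at (0,0):
1 0 1
0 0 0
0 0 0
1 1 0
1 0 0

After press 3 at (4,1):
1 0 1
0 0 0
0 0 0
1 0 0
0 1 1

Answer: 1 0 1
0 0 0
0 0 0
1 0 0
0 1 1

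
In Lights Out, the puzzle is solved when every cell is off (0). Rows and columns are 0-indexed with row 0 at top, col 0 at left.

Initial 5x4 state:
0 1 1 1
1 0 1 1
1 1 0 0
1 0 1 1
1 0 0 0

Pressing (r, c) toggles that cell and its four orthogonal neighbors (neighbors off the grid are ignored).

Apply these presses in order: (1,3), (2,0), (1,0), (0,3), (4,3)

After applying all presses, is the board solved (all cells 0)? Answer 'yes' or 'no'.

After press 1 at (1,3):
0 1 1 0
1 0 0 0
1 1 0 1
1 0 1 1
1 0 0 0

After press 2 at (2,0):
0 1 1 0
0 0 0 0
0 0 0 1
0 0 1 1
1 0 0 0

After press 3 at (1,0):
1 1 1 0
1 1 0 0
1 0 0 1
0 0 1 1
1 0 0 0

After press 4 at (0,3):
1 1 0 1
1 1 0 1
1 0 0 1
0 0 1 1
1 0 0 0

After press 5 at (4,3):
1 1 0 1
1 1 0 1
1 0 0 1
0 0 1 0
1 0 1 1

Lights still on: 12

Answer: no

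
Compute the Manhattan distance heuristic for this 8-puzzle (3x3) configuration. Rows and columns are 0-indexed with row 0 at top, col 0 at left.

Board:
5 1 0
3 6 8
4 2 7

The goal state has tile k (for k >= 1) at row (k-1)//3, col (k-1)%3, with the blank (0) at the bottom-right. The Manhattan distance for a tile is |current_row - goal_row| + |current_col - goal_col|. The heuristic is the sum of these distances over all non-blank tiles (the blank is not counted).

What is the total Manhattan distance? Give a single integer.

Answer: 14

Derivation:
Tile 5: at (0,0), goal (1,1), distance |0-1|+|0-1| = 2
Tile 1: at (0,1), goal (0,0), distance |0-0|+|1-0| = 1
Tile 3: at (1,0), goal (0,2), distance |1-0|+|0-2| = 3
Tile 6: at (1,1), goal (1,2), distance |1-1|+|1-2| = 1
Tile 8: at (1,2), goal (2,1), distance |1-2|+|2-1| = 2
Tile 4: at (2,0), goal (1,0), distance |2-1|+|0-0| = 1
Tile 2: at (2,1), goal (0,1), distance |2-0|+|1-1| = 2
Tile 7: at (2,2), goal (2,0), distance |2-2|+|2-0| = 2
Sum: 2 + 1 + 3 + 1 + 2 + 1 + 2 + 2 = 14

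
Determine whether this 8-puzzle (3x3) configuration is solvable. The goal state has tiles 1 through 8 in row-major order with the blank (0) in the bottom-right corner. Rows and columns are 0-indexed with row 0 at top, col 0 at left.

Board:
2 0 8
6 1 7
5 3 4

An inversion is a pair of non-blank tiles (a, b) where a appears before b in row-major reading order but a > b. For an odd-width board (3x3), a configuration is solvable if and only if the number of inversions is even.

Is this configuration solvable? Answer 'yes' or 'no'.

Answer: yes

Derivation:
Inversions (pairs i<j in row-major order where tile[i] > tile[j] > 0): 16
16 is even, so the puzzle is solvable.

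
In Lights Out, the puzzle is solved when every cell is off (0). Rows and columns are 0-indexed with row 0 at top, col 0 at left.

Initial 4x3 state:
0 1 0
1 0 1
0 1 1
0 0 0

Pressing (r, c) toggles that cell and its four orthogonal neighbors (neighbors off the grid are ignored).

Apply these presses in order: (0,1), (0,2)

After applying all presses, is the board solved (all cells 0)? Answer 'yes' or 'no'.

Answer: no

Derivation:
After press 1 at (0,1):
1 0 1
1 1 1
0 1 1
0 0 0

After press 2 at (0,2):
1 1 0
1 1 0
0 1 1
0 0 0

Lights still on: 6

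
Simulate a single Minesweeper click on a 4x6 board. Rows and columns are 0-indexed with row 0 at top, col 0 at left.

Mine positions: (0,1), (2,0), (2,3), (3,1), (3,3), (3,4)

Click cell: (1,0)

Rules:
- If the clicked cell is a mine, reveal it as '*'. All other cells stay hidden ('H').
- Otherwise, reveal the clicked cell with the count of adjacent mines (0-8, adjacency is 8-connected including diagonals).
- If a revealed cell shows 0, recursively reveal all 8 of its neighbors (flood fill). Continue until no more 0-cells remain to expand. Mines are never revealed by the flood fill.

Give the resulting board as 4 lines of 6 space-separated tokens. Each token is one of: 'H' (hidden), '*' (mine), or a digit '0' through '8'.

H H H H H H
2 H H H H H
H H H H H H
H H H H H H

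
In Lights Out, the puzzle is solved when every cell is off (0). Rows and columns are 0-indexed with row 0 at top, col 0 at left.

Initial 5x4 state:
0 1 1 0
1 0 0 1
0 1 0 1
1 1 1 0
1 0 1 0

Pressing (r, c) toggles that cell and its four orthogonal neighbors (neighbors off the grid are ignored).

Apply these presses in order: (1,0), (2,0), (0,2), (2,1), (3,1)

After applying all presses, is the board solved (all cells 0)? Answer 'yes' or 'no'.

Answer: no

Derivation:
After press 1 at (1,0):
1 1 1 0
0 1 0 1
1 1 0 1
1 1 1 0
1 0 1 0

After press 2 at (2,0):
1 1 1 0
1 1 0 1
0 0 0 1
0 1 1 0
1 0 1 0

After press 3 at (0,2):
1 0 0 1
1 1 1 1
0 0 0 1
0 1 1 0
1 0 1 0

After press 4 at (2,1):
1 0 0 1
1 0 1 1
1 1 1 1
0 0 1 0
1 0 1 0

After press 5 at (3,1):
1 0 0 1
1 0 1 1
1 0 1 1
1 1 0 0
1 1 1 0

Lights still on: 13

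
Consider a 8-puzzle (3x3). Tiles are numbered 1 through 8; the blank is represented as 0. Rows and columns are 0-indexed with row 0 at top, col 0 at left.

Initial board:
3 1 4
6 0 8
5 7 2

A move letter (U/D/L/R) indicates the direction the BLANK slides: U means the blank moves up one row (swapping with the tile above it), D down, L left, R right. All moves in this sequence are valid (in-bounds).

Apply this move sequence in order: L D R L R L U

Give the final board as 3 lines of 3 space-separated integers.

After move 1 (L):
3 1 4
0 6 8
5 7 2

After move 2 (D):
3 1 4
5 6 8
0 7 2

After move 3 (R):
3 1 4
5 6 8
7 0 2

After move 4 (L):
3 1 4
5 6 8
0 7 2

After move 5 (R):
3 1 4
5 6 8
7 0 2

After move 6 (L):
3 1 4
5 6 8
0 7 2

After move 7 (U):
3 1 4
0 6 8
5 7 2

Answer: 3 1 4
0 6 8
5 7 2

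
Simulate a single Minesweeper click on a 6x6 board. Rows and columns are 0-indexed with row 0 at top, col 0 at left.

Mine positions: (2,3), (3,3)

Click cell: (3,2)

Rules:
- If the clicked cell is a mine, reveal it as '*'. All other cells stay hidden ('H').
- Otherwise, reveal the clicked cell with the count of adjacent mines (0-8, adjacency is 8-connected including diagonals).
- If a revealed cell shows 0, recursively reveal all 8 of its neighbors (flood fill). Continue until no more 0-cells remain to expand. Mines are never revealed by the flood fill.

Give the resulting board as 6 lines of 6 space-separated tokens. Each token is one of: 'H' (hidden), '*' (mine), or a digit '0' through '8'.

H H H H H H
H H H H H H
H H H H H H
H H 2 H H H
H H H H H H
H H H H H H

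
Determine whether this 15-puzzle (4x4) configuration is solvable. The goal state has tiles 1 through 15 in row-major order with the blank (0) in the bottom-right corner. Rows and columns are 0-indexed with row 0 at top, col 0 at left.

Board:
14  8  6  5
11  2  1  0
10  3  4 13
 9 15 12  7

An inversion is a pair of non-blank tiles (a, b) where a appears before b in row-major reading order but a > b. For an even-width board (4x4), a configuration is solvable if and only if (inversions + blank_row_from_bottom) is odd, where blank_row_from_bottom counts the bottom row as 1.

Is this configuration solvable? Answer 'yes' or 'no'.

Answer: yes

Derivation:
Inversions: 48
Blank is in row 1 (0-indexed from top), which is row 3 counting from the bottom (bottom = 1).
48 + 3 = 51, which is odd, so the puzzle is solvable.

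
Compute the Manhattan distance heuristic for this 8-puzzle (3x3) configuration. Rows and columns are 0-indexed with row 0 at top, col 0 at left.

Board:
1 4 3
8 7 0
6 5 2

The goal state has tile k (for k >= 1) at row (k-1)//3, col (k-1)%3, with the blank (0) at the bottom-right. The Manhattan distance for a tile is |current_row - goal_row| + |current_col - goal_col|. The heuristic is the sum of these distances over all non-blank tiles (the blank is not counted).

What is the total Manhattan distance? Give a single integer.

Answer: 13

Derivation:
Tile 1: at (0,0), goal (0,0), distance |0-0|+|0-0| = 0
Tile 4: at (0,1), goal (1,0), distance |0-1|+|1-0| = 2
Tile 3: at (0,2), goal (0,2), distance |0-0|+|2-2| = 0
Tile 8: at (1,0), goal (2,1), distance |1-2|+|0-1| = 2
Tile 7: at (1,1), goal (2,0), distance |1-2|+|1-0| = 2
Tile 6: at (2,0), goal (1,2), distance |2-1|+|0-2| = 3
Tile 5: at (2,1), goal (1,1), distance |2-1|+|1-1| = 1
Tile 2: at (2,2), goal (0,1), distance |2-0|+|2-1| = 3
Sum: 0 + 2 + 0 + 2 + 2 + 3 + 1 + 3 = 13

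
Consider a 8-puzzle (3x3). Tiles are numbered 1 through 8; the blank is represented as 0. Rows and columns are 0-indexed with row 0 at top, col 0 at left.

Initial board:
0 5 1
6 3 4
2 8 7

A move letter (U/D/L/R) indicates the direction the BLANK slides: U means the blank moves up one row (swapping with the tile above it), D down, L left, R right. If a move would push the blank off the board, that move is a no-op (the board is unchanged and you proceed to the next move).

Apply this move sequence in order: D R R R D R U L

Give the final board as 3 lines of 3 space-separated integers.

After move 1 (D):
6 5 1
0 3 4
2 8 7

After move 2 (R):
6 5 1
3 0 4
2 8 7

After move 3 (R):
6 5 1
3 4 0
2 8 7

After move 4 (R):
6 5 1
3 4 0
2 8 7

After move 5 (D):
6 5 1
3 4 7
2 8 0

After move 6 (R):
6 5 1
3 4 7
2 8 0

After move 7 (U):
6 5 1
3 4 0
2 8 7

After move 8 (L):
6 5 1
3 0 4
2 8 7

Answer: 6 5 1
3 0 4
2 8 7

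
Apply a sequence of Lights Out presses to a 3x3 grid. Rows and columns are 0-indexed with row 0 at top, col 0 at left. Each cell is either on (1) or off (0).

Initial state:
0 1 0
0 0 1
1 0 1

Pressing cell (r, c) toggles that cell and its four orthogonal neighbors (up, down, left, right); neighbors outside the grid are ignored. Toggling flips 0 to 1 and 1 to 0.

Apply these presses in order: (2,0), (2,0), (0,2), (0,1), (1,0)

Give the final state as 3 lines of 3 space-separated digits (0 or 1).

After press 1 at (2,0):
0 1 0
1 0 1
0 1 1

After press 2 at (2,0):
0 1 0
0 0 1
1 0 1

After press 3 at (0,2):
0 0 1
0 0 0
1 0 1

After press 4 at (0,1):
1 1 0
0 1 0
1 0 1

After press 5 at (1,0):
0 1 0
1 0 0
0 0 1

Answer: 0 1 0
1 0 0
0 0 1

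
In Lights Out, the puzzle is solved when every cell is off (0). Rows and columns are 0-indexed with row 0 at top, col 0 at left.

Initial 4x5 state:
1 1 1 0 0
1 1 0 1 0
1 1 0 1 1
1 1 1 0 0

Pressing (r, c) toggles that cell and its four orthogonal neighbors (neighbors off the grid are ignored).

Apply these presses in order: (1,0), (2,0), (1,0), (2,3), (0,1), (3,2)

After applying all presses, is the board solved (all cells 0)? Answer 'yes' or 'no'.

Answer: yes

Derivation:
After press 1 at (1,0):
0 1 1 0 0
0 0 0 1 0
0 1 0 1 1
1 1 1 0 0

After press 2 at (2,0):
0 1 1 0 0
1 0 0 1 0
1 0 0 1 1
0 1 1 0 0

After press 3 at (1,0):
1 1 1 0 0
0 1 0 1 0
0 0 0 1 1
0 1 1 0 0

After press 4 at (2,3):
1 1 1 0 0
0 1 0 0 0
0 0 1 0 0
0 1 1 1 0

After press 5 at (0,1):
0 0 0 0 0
0 0 0 0 0
0 0 1 0 0
0 1 1 1 0

After press 6 at (3,2):
0 0 0 0 0
0 0 0 0 0
0 0 0 0 0
0 0 0 0 0

Lights still on: 0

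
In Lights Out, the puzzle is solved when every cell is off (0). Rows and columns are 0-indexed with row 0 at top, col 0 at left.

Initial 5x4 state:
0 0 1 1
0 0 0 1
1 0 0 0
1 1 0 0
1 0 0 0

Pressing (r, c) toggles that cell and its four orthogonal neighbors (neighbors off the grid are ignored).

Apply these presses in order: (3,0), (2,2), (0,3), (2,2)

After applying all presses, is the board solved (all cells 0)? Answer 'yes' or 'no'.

Answer: yes

Derivation:
After press 1 at (3,0):
0 0 1 1
0 0 0 1
0 0 0 0
0 0 0 0
0 0 0 0

After press 2 at (2,2):
0 0 1 1
0 0 1 1
0 1 1 1
0 0 1 0
0 0 0 0

After press 3 at (0,3):
0 0 0 0
0 0 1 0
0 1 1 1
0 0 1 0
0 0 0 0

After press 4 at (2,2):
0 0 0 0
0 0 0 0
0 0 0 0
0 0 0 0
0 0 0 0

Lights still on: 0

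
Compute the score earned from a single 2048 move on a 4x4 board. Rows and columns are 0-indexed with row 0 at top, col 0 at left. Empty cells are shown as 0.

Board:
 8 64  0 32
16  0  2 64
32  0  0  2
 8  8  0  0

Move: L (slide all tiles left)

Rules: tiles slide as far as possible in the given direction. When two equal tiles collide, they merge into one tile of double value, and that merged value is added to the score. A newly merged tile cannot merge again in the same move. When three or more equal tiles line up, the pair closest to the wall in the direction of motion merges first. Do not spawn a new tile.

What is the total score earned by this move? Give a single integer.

Slide left:
row 0: [8, 64, 0, 32] -> [8, 64, 32, 0]  score +0 (running 0)
row 1: [16, 0, 2, 64] -> [16, 2, 64, 0]  score +0 (running 0)
row 2: [32, 0, 0, 2] -> [32, 2, 0, 0]  score +0 (running 0)
row 3: [8, 8, 0, 0] -> [16, 0, 0, 0]  score +16 (running 16)
Board after move:
 8 64 32  0
16  2 64  0
32  2  0  0
16  0  0  0

Answer: 16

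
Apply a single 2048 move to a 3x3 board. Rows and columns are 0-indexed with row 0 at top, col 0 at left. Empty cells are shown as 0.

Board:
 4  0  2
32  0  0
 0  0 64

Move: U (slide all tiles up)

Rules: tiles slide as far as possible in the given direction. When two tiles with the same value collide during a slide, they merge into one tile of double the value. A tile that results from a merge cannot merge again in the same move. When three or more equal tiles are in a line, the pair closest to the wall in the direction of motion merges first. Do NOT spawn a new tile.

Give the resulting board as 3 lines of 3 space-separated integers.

Answer:  4  0  2
32  0 64
 0  0  0

Derivation:
Slide up:
col 0: [4, 32, 0] -> [4, 32, 0]
col 1: [0, 0, 0] -> [0, 0, 0]
col 2: [2, 0, 64] -> [2, 64, 0]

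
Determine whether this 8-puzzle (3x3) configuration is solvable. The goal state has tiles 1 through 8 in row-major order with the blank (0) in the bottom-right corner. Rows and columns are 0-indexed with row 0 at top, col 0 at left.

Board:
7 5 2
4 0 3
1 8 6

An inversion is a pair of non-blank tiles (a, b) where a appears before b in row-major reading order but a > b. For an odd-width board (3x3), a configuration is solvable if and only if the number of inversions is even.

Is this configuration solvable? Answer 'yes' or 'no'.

Answer: no

Derivation:
Inversions (pairs i<j in row-major order where tile[i] > tile[j] > 0): 15
15 is odd, so the puzzle is not solvable.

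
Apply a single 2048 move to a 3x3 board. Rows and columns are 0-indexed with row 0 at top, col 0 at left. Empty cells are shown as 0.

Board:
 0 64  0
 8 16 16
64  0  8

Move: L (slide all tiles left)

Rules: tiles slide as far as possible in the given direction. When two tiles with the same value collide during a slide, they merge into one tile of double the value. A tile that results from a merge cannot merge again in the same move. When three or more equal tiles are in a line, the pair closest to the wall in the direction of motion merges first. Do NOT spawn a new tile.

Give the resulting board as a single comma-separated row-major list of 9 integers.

Answer: 64, 0, 0, 8, 32, 0, 64, 8, 0

Derivation:
Slide left:
row 0: [0, 64, 0] -> [64, 0, 0]
row 1: [8, 16, 16] -> [8, 32, 0]
row 2: [64, 0, 8] -> [64, 8, 0]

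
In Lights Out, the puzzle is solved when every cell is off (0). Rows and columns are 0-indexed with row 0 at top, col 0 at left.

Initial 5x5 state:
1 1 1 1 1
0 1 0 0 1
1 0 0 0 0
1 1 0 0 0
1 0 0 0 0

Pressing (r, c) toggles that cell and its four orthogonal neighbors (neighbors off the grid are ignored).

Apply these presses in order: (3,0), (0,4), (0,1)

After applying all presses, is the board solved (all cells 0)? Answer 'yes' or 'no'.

After press 1 at (3,0):
1 1 1 1 1
0 1 0 0 1
0 0 0 0 0
0 0 0 0 0
0 0 0 0 0

After press 2 at (0,4):
1 1 1 0 0
0 1 0 0 0
0 0 0 0 0
0 0 0 0 0
0 0 0 0 0

After press 3 at (0,1):
0 0 0 0 0
0 0 0 0 0
0 0 0 0 0
0 0 0 0 0
0 0 0 0 0

Lights still on: 0

Answer: yes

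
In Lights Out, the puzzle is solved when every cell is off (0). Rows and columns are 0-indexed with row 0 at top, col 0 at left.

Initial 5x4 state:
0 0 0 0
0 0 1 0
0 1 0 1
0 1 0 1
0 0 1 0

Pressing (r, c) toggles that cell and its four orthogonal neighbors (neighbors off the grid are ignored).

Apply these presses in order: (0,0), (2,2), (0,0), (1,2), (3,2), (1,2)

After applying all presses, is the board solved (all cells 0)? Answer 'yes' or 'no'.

After press 1 at (0,0):
1 1 0 0
1 0 1 0
0 1 0 1
0 1 0 1
0 0 1 0

After press 2 at (2,2):
1 1 0 0
1 0 0 0
0 0 1 0
0 1 1 1
0 0 1 0

After press 3 at (0,0):
0 0 0 0
0 0 0 0
0 0 1 0
0 1 1 1
0 0 1 0

After press 4 at (1,2):
0 0 1 0
0 1 1 1
0 0 0 0
0 1 1 1
0 0 1 0

After press 5 at (3,2):
0 0 1 0
0 1 1 1
0 0 1 0
0 0 0 0
0 0 0 0

After press 6 at (1,2):
0 0 0 0
0 0 0 0
0 0 0 0
0 0 0 0
0 0 0 0

Lights still on: 0

Answer: yes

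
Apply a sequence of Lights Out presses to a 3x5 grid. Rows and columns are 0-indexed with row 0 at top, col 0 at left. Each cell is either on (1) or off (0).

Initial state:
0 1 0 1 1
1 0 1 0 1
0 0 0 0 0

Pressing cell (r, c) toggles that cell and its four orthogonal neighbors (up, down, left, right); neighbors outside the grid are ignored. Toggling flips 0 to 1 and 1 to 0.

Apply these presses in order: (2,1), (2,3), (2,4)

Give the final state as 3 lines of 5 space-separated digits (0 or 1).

Answer: 0 1 0 1 1
1 1 1 1 0
1 1 0 0 0

Derivation:
After press 1 at (2,1):
0 1 0 1 1
1 1 1 0 1
1 1 1 0 0

After press 2 at (2,3):
0 1 0 1 1
1 1 1 1 1
1 1 0 1 1

After press 3 at (2,4):
0 1 0 1 1
1 1 1 1 0
1 1 0 0 0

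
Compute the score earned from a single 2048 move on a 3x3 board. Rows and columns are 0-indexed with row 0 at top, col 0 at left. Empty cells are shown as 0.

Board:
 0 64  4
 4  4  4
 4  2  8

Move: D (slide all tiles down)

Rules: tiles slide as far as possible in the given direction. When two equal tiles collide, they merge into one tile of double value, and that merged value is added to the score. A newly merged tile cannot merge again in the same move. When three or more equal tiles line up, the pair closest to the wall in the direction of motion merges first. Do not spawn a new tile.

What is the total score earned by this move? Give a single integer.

Slide down:
col 0: [0, 4, 4] -> [0, 0, 8]  score +8 (running 8)
col 1: [64, 4, 2] -> [64, 4, 2]  score +0 (running 8)
col 2: [4, 4, 8] -> [0, 8, 8]  score +8 (running 16)
Board after move:
 0 64  0
 0  4  8
 8  2  8

Answer: 16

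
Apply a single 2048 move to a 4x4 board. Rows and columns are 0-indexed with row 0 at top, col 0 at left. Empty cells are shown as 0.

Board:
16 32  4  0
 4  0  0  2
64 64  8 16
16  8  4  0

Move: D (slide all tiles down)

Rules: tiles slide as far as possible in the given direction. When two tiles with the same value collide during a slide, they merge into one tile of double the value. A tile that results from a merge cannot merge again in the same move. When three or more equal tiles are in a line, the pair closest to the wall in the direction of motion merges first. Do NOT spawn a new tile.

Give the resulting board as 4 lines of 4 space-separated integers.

Slide down:
col 0: [16, 4, 64, 16] -> [16, 4, 64, 16]
col 1: [32, 0, 64, 8] -> [0, 32, 64, 8]
col 2: [4, 0, 8, 4] -> [0, 4, 8, 4]
col 3: [0, 2, 16, 0] -> [0, 0, 2, 16]

Answer: 16  0  0  0
 4 32  4  0
64 64  8  2
16  8  4 16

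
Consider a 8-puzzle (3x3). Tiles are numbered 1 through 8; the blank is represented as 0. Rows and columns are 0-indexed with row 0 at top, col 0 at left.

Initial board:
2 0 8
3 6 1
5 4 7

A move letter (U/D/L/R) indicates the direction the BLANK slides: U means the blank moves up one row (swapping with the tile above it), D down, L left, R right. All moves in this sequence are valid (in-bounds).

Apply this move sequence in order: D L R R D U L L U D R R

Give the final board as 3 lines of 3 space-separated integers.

After move 1 (D):
2 6 8
3 0 1
5 4 7

After move 2 (L):
2 6 8
0 3 1
5 4 7

After move 3 (R):
2 6 8
3 0 1
5 4 7

After move 4 (R):
2 6 8
3 1 0
5 4 7

After move 5 (D):
2 6 8
3 1 7
5 4 0

After move 6 (U):
2 6 8
3 1 0
5 4 7

After move 7 (L):
2 6 8
3 0 1
5 4 7

After move 8 (L):
2 6 8
0 3 1
5 4 7

After move 9 (U):
0 6 8
2 3 1
5 4 7

After move 10 (D):
2 6 8
0 3 1
5 4 7

After move 11 (R):
2 6 8
3 0 1
5 4 7

After move 12 (R):
2 6 8
3 1 0
5 4 7

Answer: 2 6 8
3 1 0
5 4 7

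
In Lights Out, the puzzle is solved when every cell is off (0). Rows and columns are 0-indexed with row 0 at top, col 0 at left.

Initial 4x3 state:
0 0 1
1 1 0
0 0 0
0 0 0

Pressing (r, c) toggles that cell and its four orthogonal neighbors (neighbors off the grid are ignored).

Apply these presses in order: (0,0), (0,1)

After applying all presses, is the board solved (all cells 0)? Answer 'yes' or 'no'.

After press 1 at (0,0):
1 1 1
0 1 0
0 0 0
0 0 0

After press 2 at (0,1):
0 0 0
0 0 0
0 0 0
0 0 0

Lights still on: 0

Answer: yes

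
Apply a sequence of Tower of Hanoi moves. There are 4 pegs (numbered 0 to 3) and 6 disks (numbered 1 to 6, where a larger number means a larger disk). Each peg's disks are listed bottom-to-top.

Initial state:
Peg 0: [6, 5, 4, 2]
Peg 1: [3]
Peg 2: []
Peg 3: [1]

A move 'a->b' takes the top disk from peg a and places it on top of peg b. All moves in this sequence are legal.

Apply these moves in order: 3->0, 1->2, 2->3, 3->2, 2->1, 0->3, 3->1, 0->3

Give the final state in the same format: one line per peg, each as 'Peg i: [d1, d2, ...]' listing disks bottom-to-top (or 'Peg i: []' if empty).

After move 1 (3->0):
Peg 0: [6, 5, 4, 2, 1]
Peg 1: [3]
Peg 2: []
Peg 3: []

After move 2 (1->2):
Peg 0: [6, 5, 4, 2, 1]
Peg 1: []
Peg 2: [3]
Peg 3: []

After move 3 (2->3):
Peg 0: [6, 5, 4, 2, 1]
Peg 1: []
Peg 2: []
Peg 3: [3]

After move 4 (3->2):
Peg 0: [6, 5, 4, 2, 1]
Peg 1: []
Peg 2: [3]
Peg 3: []

After move 5 (2->1):
Peg 0: [6, 5, 4, 2, 1]
Peg 1: [3]
Peg 2: []
Peg 3: []

After move 6 (0->3):
Peg 0: [6, 5, 4, 2]
Peg 1: [3]
Peg 2: []
Peg 3: [1]

After move 7 (3->1):
Peg 0: [6, 5, 4, 2]
Peg 1: [3, 1]
Peg 2: []
Peg 3: []

After move 8 (0->3):
Peg 0: [6, 5, 4]
Peg 1: [3, 1]
Peg 2: []
Peg 3: [2]

Answer: Peg 0: [6, 5, 4]
Peg 1: [3, 1]
Peg 2: []
Peg 3: [2]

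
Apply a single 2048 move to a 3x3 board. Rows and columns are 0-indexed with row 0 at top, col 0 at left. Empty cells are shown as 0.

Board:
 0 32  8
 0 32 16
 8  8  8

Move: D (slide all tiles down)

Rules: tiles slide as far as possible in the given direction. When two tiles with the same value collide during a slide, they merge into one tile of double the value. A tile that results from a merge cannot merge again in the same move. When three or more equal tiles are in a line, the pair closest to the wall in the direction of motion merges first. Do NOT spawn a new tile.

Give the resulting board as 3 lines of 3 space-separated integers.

Answer:  0  0  8
 0 64 16
 8  8  8

Derivation:
Slide down:
col 0: [0, 0, 8] -> [0, 0, 8]
col 1: [32, 32, 8] -> [0, 64, 8]
col 2: [8, 16, 8] -> [8, 16, 8]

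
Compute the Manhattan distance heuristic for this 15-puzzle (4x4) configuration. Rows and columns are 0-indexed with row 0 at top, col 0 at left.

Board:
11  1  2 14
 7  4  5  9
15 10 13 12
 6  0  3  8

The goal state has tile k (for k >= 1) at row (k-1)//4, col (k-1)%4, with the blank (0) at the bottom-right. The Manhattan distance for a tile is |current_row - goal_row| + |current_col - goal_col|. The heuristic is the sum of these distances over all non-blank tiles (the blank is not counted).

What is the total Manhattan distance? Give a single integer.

Answer: 36

Derivation:
Tile 11: at (0,0), goal (2,2), distance |0-2|+|0-2| = 4
Tile 1: at (0,1), goal (0,0), distance |0-0|+|1-0| = 1
Tile 2: at (0,2), goal (0,1), distance |0-0|+|2-1| = 1
Tile 14: at (0,3), goal (3,1), distance |0-3|+|3-1| = 5
Tile 7: at (1,0), goal (1,2), distance |1-1|+|0-2| = 2
Tile 4: at (1,1), goal (0,3), distance |1-0|+|1-3| = 3
Tile 5: at (1,2), goal (1,0), distance |1-1|+|2-0| = 2
Tile 9: at (1,3), goal (2,0), distance |1-2|+|3-0| = 4
Tile 15: at (2,0), goal (3,2), distance |2-3|+|0-2| = 3
Tile 10: at (2,1), goal (2,1), distance |2-2|+|1-1| = 0
Tile 13: at (2,2), goal (3,0), distance |2-3|+|2-0| = 3
Tile 12: at (2,3), goal (2,3), distance |2-2|+|3-3| = 0
Tile 6: at (3,0), goal (1,1), distance |3-1|+|0-1| = 3
Tile 3: at (3,2), goal (0,2), distance |3-0|+|2-2| = 3
Tile 8: at (3,3), goal (1,3), distance |3-1|+|3-3| = 2
Sum: 4 + 1 + 1 + 5 + 2 + 3 + 2 + 4 + 3 + 0 + 3 + 0 + 3 + 3 + 2 = 36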